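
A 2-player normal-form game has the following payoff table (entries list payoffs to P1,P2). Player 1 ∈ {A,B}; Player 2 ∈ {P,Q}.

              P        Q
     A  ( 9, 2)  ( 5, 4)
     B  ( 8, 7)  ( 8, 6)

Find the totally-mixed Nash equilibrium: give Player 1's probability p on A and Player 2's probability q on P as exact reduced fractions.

P1 indiff ⇒ q·9+(1-q)·5 = q·8+(1-q)·8 ⇒ q(1) = (1-q)(3) ⇒ q = 3/4
P2 indiff ⇒ p·2+(1-p)·7 = p·4+(1-p)·6 ⇒ p(-2) = (1-p)(-1) ⇒ p = 1/3

P1 mixes 1/3 on A; P2 mixes 3/4 on P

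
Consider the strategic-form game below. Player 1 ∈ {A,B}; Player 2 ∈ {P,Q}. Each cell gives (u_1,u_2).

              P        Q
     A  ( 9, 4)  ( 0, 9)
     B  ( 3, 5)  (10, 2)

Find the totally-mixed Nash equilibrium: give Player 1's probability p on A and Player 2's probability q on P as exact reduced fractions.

P1 indiff ⇒ q·9+(1-q)·0 = q·3+(1-q)·10 ⇒ q(6) = (1-q)(10) ⇒ q = 5/8
P2 indiff ⇒ p·4+(1-p)·5 = p·9+(1-p)·2 ⇒ p(-5) = (1-p)(-3) ⇒ p = 3/8

p=3/8, q=5/8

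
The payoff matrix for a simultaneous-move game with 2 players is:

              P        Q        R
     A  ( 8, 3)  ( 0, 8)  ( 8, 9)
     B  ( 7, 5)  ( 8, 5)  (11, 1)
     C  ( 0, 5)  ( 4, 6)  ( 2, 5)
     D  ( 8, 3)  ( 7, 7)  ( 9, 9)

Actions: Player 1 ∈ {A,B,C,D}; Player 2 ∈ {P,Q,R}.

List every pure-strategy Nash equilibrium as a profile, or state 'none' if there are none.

Nash profiles: (B,Q)

(A,P): not NE [P2→R gives 9>3]
(A,Q): not NE [P1→B gives 8>0; P2→R gives 9>8]
(A,R): not NE [P1→B gives 11>8]
(B,P): not NE [P1→D gives 8>7]
(B,Q): NE
(B,R): not NE [P2→Q gives 5>1]
(C,P): not NE [P1→D gives 8>0; P2→Q gives 6>5]
(C,Q): not NE [P1→B gives 8>4]
(C,R): not NE [P1→B gives 11>2; P2→Q gives 6>5]
(D,P): not NE [P2→R gives 9>3]
(D,Q): not NE [P1→B gives 8>7; P2→R gives 9>7]
(D,R): not NE [P1→B gives 11>9]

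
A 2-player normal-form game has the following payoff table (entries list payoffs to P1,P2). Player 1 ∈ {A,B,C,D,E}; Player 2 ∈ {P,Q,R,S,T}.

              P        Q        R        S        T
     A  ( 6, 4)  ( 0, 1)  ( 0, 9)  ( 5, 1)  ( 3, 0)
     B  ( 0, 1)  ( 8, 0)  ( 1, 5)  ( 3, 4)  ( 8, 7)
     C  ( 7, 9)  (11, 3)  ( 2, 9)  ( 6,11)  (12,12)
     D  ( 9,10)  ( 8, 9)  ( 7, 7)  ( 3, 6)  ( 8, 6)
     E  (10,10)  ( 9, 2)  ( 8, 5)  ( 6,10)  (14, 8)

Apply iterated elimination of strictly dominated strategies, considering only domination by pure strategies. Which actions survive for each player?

P1 drop A (C beats it: P:7>6 Q:11>0 R:2>0 S:6>5 T:12>3)
P1 drop B (C beats it: P:7>0 Q:11>8 R:2>1 S:6>3 T:12>8)
P1 drop D (E beats it: P:10>9 Q:9>8 R:8>7 S:6>3 T:14>8)
P2 drop Q (P beats it: C:9>3 E:10>2)
P2 drop R (S beats it: C:11>9 E:10>5)
P1→{C,E} P2→{P,S,T}

IESDS → P1:{C,E} P2:{P,S,T}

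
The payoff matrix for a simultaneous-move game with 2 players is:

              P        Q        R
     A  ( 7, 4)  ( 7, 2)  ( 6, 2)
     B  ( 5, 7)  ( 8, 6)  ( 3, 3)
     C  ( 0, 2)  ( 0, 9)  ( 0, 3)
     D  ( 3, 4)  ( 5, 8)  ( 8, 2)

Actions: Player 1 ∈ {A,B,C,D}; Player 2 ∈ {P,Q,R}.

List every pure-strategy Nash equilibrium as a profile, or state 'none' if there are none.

(A,P): NE
(A,Q): not NE [P1→B gives 8>7; P2→P gives 4>2]
(A,R): not NE [P1→D gives 8>6; P2→P gives 4>2]
(B,P): not NE [P1→A gives 7>5]
(B,Q): not NE [P2→P gives 7>6]
(B,R): not NE [P1→D gives 8>3; P2→P gives 7>3]
(C,P): not NE [P1→A gives 7>0; P2→Q gives 9>2]
(C,Q): not NE [P1→B gives 8>0]
(C,R): not NE [P1→D gives 8>0; P2→Q gives 9>3]
(D,P): not NE [P1→A gives 7>3; P2→Q gives 8>4]
(D,Q): not NE [P1→B gives 8>5]
(D,R): not NE [P2→Q gives 8>2]

Nash profiles: (A,P)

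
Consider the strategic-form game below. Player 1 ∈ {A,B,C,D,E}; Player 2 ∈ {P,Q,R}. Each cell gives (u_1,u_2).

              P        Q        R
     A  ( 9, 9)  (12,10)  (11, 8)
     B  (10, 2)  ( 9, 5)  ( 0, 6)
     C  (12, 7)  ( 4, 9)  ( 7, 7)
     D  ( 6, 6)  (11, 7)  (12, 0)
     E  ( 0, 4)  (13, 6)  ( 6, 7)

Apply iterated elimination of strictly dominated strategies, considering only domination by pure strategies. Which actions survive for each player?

IESDS → P1:{A,D,E} P2:{Q,R}

P2 drop P (Q beats it: A:10>9 B:5>2 C:9>7 D:7>6 E:6>4)
P1 drop B (A beats it: Q:12>9 R:11>0)
P1 drop C (A beats it: Q:12>4 R:11>7)
P1→{A,D,E} P2→{Q,R}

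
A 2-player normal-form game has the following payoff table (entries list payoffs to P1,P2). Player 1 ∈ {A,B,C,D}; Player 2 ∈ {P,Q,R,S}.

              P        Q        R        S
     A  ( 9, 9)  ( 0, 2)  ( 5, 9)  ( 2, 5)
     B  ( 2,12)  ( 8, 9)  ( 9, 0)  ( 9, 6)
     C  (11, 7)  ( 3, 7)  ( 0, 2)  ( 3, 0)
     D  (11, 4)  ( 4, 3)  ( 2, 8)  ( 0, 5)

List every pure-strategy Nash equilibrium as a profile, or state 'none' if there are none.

(A,P): not NE [P1→D gives 11>9]
(A,Q): not NE [P1→B gives 8>0; P2→R gives 9>2]
(A,R): not NE [P1→B gives 9>5]
(A,S): not NE [P1→B gives 9>2; P2→R gives 9>5]
(B,P): not NE [P1→D gives 11>2]
(B,Q): not NE [P2→P gives 12>9]
(B,R): not NE [P2→P gives 12>0]
(B,S): not NE [P2→P gives 12>6]
(C,P): NE
(C,Q): not NE [P1→B gives 8>3]
(C,R): not NE [P1→B gives 9>0; P2→Q gives 7>2]
(C,S): not NE [P1→B gives 9>3; P2→Q gives 7>0]
(D,P): not NE [P2→R gives 8>4]
(D,Q): not NE [P1→B gives 8>4; P2→R gives 8>3]
(D,R): not NE [P1→B gives 9>2]
(D,S): not NE [P1→B gives 9>0; P2→R gives 8>5]

PSNE = {(C,P)}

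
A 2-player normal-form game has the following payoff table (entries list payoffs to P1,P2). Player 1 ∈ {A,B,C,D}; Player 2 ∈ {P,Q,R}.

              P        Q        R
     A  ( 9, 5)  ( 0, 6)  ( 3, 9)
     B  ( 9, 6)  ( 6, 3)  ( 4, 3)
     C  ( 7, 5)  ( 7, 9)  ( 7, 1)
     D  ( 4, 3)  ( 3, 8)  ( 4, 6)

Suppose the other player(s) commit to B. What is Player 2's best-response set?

BR_2 = {P}

u_2(P vs B) = 6
u_2(Q vs B) = 3
u_2(R vs B) = 3
max payoff 6 at {P}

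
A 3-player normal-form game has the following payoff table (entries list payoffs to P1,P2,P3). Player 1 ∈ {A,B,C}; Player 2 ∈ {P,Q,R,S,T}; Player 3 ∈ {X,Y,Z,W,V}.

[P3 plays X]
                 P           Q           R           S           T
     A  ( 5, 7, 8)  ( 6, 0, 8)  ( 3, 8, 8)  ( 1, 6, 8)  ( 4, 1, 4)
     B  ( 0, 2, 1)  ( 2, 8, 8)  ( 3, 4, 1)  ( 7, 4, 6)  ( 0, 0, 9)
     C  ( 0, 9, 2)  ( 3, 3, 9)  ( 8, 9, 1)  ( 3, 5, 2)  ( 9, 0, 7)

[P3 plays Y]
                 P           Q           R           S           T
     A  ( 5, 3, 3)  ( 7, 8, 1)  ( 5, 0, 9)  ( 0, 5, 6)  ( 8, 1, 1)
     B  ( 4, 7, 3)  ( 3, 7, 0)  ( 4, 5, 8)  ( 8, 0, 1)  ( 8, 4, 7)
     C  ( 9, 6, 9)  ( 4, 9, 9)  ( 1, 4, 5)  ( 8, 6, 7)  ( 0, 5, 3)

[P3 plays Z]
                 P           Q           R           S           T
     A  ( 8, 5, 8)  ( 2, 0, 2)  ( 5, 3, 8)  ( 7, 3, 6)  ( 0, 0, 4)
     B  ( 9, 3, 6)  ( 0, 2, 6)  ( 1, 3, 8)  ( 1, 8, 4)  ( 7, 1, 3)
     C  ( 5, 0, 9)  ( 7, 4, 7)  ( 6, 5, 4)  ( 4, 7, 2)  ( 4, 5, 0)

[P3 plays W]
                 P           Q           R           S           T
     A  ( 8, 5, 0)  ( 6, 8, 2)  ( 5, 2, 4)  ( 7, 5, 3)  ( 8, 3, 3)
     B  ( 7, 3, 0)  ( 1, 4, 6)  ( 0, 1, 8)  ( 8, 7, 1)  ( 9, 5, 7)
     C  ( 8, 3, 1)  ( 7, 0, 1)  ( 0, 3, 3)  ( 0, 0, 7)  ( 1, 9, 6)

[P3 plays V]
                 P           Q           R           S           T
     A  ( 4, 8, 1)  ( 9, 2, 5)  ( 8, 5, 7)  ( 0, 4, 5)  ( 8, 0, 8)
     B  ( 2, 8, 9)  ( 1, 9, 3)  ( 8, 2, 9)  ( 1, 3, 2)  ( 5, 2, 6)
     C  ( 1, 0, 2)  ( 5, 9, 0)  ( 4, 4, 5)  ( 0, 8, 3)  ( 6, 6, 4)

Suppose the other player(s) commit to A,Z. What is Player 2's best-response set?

argmax u_2 = {P}

u_2(P vs A,Z) = 5
u_2(Q vs A,Z) = 0
u_2(R vs A,Z) = 3
u_2(S vs A,Z) = 3
u_2(T vs A,Z) = 0
max payoff 5 at {P}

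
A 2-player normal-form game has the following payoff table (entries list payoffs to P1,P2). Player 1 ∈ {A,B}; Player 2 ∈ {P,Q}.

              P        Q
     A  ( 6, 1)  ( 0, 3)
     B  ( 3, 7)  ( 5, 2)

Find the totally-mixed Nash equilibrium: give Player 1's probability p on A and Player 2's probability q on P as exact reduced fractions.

(p,q) = (5/7, 5/8)

P1 indiff ⇒ q·6+(1-q)·0 = q·3+(1-q)·5 ⇒ q(3) = (1-q)(5) ⇒ q = 5/8
P2 indiff ⇒ p·1+(1-p)·7 = p·3+(1-p)·2 ⇒ p(-2) = (1-p)(-5) ⇒ p = 5/7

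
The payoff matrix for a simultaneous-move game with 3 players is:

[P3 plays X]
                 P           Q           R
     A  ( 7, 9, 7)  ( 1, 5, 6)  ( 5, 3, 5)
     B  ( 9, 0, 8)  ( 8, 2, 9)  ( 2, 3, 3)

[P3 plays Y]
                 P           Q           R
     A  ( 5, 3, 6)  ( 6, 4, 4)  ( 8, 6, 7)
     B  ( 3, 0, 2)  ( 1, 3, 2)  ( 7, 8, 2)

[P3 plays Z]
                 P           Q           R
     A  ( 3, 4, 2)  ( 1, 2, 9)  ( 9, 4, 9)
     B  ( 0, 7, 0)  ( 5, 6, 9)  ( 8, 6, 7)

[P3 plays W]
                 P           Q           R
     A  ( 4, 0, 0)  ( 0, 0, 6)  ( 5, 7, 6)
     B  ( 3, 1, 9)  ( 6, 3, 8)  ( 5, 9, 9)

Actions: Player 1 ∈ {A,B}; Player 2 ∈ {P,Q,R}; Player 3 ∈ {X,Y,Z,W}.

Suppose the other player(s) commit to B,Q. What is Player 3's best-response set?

argmax u_3 = {X,Z}

u_3(X vs B,Q) = 9
u_3(Y vs B,Q) = 2
u_3(Z vs B,Q) = 9
u_3(W vs B,Q) = 8
max payoff 9 at {X,Z}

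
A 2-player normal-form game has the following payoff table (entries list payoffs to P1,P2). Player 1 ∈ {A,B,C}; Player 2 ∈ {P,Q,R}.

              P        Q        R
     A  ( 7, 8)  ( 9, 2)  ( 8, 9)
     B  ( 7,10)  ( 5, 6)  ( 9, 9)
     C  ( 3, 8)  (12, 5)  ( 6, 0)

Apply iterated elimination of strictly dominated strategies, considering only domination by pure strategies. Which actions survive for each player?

Remaining: P1:{A,B} P2:{P,R}

P2 drop Q (P beats it: A:8>2 B:10>6 C:8>5)
P1 drop C (A beats it: P:7>3 R:8>6)
P1→{A,B} P2→{P,R}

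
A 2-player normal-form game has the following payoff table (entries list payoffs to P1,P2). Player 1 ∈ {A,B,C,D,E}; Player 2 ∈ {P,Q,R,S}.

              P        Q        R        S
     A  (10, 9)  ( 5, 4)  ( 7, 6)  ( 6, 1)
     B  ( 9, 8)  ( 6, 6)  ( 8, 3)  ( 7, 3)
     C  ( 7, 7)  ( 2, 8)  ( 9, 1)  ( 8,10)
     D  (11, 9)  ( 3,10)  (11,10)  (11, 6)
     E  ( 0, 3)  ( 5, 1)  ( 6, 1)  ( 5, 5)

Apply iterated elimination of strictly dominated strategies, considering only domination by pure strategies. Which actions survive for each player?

Remaining: P1:{A,B,D} P2:{P,Q,R}

P1 drop C (D beats it: P:11>7 Q:3>2 R:11>9 S:11>8)
P1 drop E (B beats it: P:9>0 Q:6>5 R:8>6 S:7>5)
P2 drop S (P beats it: A:9>1 B:8>3 D:9>6)
P1→{A,B,D} P2→{P,Q,R}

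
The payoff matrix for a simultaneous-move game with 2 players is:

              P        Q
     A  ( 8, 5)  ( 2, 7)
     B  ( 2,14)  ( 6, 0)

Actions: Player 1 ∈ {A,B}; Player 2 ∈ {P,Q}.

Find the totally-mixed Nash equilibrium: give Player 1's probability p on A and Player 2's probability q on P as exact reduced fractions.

P1 indiff ⇒ q·8+(1-q)·2 = q·2+(1-q)·6 ⇒ q(6) = (1-q)(4) ⇒ q = 2/5
P2 indiff ⇒ p·5+(1-p)·14 = p·7+(1-p)·0 ⇒ p(-2) = (1-p)(-14) ⇒ p = 7/8

P1 mixes 7/8 on A; P2 mixes 2/5 on P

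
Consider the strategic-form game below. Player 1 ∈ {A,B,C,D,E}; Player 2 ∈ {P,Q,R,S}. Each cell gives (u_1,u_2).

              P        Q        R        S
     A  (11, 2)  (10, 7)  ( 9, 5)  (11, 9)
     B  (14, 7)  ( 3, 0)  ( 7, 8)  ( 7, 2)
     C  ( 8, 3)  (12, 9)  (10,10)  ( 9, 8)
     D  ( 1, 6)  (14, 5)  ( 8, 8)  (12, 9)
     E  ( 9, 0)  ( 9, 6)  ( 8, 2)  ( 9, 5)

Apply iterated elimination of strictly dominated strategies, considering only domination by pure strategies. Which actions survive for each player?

Remaining: P1:{A,C,D} P2:{Q,R,S}

P1 drop E (A beats it: P:11>9 Q:10>9 R:9>8 S:11>9)
P2 drop P (R beats it: A:5>2 B:8>7 C:10>3 D:8>6)
P1 drop B (A beats it: Q:10>3 R:9>7 S:11>7)
P1→{A,C,D} P2→{Q,R,S}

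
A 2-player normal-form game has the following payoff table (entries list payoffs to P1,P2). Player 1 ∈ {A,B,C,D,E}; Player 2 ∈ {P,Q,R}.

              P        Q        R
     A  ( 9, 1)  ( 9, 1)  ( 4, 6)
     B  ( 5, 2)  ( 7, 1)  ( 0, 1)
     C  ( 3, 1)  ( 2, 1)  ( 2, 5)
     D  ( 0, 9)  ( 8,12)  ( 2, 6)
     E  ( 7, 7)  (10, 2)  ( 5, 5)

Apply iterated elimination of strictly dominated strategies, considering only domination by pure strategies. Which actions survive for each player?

P1 drop B (A beats it: P:9>5 Q:9>7 R:4>0)
P1 drop C (A beats it: P:9>3 Q:9>2 R:4>2)
P1 drop D (A beats it: P:9>0 Q:9>8 R:4>2)
P2 drop Q (R beats it: A:6>1 E:5>2)
P1→{A,E} P2→{P,R}

Remaining: P1:{A,E} P2:{P,R}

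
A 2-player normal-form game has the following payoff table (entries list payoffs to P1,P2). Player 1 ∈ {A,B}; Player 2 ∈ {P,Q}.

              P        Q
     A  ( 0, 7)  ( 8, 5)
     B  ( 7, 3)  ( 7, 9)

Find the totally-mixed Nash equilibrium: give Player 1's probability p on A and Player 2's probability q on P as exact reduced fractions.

P1 indiff ⇒ q·0+(1-q)·8 = q·7+(1-q)·7 ⇒ q(-7) = (1-q)(-1) ⇒ q = 1/8
P2 indiff ⇒ p·7+(1-p)·3 = p·5+(1-p)·9 ⇒ p(2) = (1-p)(6) ⇒ p = 3/4

P1 mixes 3/4 on A; P2 mixes 1/8 on P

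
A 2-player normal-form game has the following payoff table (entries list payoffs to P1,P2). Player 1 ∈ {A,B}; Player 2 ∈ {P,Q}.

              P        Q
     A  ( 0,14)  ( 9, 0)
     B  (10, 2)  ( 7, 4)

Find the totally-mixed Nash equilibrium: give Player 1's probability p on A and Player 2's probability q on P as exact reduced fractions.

(p,q) = (1/8, 1/6)

P1 indiff ⇒ q·0+(1-q)·9 = q·10+(1-q)·7 ⇒ q(-10) = (1-q)(-2) ⇒ q = 1/6
P2 indiff ⇒ p·14+(1-p)·2 = p·0+(1-p)·4 ⇒ p(14) = (1-p)(2) ⇒ p = 1/8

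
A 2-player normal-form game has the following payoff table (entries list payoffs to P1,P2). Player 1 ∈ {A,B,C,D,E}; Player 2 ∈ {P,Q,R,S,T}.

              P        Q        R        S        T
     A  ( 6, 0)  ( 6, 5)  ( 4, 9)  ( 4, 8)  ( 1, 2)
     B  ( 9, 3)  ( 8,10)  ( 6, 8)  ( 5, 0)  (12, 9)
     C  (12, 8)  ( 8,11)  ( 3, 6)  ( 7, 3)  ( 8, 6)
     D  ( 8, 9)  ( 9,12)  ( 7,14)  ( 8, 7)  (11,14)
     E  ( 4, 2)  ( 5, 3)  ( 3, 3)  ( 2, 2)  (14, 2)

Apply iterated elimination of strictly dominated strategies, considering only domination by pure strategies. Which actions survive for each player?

IESDS → P1:{B,D,E} P2:{Q,R,T}

P1 drop A (B beats it: P:9>6 Q:8>6 R:6>4 S:5>4 T:12>1)
P2 drop P (Q beats it: B:10>3 C:11>8 D:12>9 E:3>2)
P1 drop C (D beats it: Q:9>8 R:7>3 S:8>7 T:11>8)
P2 drop S (Q beats it: B:10>0 D:12>7 E:3>2)
P1→{B,D,E} P2→{Q,R,T}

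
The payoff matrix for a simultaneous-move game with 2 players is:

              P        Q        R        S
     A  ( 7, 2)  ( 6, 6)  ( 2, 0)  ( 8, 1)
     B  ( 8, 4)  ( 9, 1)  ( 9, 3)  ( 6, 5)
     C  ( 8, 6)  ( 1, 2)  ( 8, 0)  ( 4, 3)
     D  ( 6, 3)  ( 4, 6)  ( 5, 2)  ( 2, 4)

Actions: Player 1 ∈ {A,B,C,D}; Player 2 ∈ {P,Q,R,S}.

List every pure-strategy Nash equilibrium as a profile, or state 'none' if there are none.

(A,P): not NE [P1→C gives 8>7; P2→Q gives 6>2]
(A,Q): not NE [P1→B gives 9>6]
(A,R): not NE [P1→B gives 9>2; P2→Q gives 6>0]
(A,S): not NE [P2→Q gives 6>1]
(B,P): not NE [P2→S gives 5>4]
(B,Q): not NE [P2→S gives 5>1]
(B,R): not NE [P2→S gives 5>3]
(B,S): not NE [P1→A gives 8>6]
(C,P): NE
(C,Q): not NE [P1→B gives 9>1; P2→P gives 6>2]
(C,R): not NE [P1→B gives 9>8; P2→P gives 6>0]
(C,S): not NE [P1→A gives 8>4; P2→P gives 6>3]
(D,P): not NE [P1→C gives 8>6; P2→Q gives 6>3]
(D,Q): not NE [P1→B gives 9>4]
(D,R): not NE [P1→B gives 9>5; P2→Q gives 6>2]
(D,S): not NE [P1→A gives 8>2; P2→Q gives 6>4]

PSNE = {(C,P)}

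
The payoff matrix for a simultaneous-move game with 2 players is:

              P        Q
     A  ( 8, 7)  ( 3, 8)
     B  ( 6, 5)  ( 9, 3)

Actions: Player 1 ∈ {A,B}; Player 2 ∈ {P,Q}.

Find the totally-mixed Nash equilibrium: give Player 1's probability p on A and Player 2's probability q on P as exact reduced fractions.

P1 indiff ⇒ q·8+(1-q)·3 = q·6+(1-q)·9 ⇒ q(2) = (1-q)(6) ⇒ q = 3/4
P2 indiff ⇒ p·7+(1-p)·5 = p·8+(1-p)·3 ⇒ p(-1) = (1-p)(-2) ⇒ p = 2/3

P1 mixes 2/3 on A; P2 mixes 3/4 on P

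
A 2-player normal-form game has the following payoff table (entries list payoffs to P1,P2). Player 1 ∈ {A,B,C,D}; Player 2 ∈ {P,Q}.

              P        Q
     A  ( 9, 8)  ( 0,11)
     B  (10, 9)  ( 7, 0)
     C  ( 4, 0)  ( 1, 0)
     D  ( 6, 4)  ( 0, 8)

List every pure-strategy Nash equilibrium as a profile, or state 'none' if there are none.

NE set: (B,P)

(A,P): not NE [P1→B gives 10>9; P2→Q gives 11>8]
(A,Q): not NE [P1→B gives 7>0]
(B,P): NE
(B,Q): not NE [P2→P gives 9>0]
(C,P): not NE [P1→B gives 10>4]
(C,Q): not NE [P1→B gives 7>1]
(D,P): not NE [P1→B gives 10>6; P2→Q gives 8>4]
(D,Q): not NE [P1→B gives 7>0]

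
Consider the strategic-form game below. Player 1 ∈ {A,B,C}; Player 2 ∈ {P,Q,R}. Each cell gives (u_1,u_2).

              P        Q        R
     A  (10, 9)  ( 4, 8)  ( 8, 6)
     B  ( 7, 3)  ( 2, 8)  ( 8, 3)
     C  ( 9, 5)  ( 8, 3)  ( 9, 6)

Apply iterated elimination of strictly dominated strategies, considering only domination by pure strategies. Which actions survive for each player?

Survivors P1:{A,C} P2:{P,R}

P1 drop B (C beats it: P:9>7 Q:8>2 R:9>8)
P2 drop Q (P beats it: A:9>8 C:5>3)
P1→{A,C} P2→{P,R}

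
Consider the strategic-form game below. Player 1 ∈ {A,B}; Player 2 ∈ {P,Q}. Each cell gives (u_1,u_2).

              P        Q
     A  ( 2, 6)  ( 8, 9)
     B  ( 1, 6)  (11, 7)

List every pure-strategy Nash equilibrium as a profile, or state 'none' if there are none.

Nash profiles: (B,Q)

(A,P): not NE [P2→Q gives 9>6]
(A,Q): not NE [P1→B gives 11>8]
(B,P): not NE [P1→A gives 2>1; P2→Q gives 7>6]
(B,Q): NE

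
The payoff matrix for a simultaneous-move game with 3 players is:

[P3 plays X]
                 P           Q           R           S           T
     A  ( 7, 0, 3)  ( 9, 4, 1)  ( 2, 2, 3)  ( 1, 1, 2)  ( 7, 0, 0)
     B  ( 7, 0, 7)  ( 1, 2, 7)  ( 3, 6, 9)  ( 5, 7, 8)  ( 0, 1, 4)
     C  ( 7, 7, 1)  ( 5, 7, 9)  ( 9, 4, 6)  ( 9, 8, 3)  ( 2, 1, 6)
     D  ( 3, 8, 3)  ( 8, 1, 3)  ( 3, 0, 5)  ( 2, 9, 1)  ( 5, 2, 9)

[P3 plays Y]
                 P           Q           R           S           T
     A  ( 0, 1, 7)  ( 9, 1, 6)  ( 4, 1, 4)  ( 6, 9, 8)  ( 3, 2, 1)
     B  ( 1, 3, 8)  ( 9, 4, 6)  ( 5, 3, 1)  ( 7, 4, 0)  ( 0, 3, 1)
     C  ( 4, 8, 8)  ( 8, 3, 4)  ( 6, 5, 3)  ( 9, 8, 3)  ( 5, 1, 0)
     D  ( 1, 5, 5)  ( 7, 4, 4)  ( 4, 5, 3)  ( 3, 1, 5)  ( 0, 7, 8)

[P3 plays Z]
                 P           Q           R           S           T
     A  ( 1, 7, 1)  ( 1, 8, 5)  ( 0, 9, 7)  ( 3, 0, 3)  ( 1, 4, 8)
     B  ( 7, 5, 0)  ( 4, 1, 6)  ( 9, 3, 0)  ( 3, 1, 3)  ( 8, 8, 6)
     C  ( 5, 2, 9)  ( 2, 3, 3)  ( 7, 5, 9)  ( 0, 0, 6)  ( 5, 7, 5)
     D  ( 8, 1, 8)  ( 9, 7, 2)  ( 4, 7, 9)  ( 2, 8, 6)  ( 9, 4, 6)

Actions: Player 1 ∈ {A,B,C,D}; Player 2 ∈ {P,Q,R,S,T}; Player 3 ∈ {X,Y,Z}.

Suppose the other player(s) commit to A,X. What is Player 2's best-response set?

u_2(P vs A,X) = 0
u_2(Q vs A,X) = 4
u_2(R vs A,X) = 2
u_2(S vs A,X) = 1
u_2(T vs A,X) = 0
max payoff 4 at {Q}

BR_2 = {Q}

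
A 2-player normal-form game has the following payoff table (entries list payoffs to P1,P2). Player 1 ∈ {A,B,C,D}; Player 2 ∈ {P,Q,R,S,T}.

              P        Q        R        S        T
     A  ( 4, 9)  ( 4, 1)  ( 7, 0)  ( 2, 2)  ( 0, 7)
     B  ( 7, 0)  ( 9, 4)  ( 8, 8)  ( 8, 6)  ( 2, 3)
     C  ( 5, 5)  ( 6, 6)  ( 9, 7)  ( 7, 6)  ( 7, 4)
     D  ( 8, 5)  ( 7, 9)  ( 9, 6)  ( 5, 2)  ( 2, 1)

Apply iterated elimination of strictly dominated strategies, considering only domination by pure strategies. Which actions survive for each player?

Remaining: P1:{B,C,D} P2:{Q,R}

P1 drop A (B beats it: P:7>4 Q:9>4 R:8>7 S:8>2 T:2>0)
P2 drop P (Q beats it: B:4>0 C:6>5 D:9>5)
P2 drop S (R beats it: B:8>6 C:7>6 D:6>2)
P2 drop T (Q beats it: B:4>3 C:6>4 D:9>1)
P1→{B,C,D} P2→{Q,R}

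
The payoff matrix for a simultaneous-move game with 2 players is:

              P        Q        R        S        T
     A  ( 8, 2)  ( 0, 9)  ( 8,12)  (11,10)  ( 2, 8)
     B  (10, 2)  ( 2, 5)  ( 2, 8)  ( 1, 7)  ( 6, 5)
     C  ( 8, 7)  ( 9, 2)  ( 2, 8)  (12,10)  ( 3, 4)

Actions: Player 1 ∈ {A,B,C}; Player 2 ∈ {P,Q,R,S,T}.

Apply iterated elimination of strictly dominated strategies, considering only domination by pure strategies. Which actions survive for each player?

Remaining: P1:{A,C} P2:{R,S}

P2 drop P (R beats it: A:12>2 B:8>2 C:8>7)
P2 drop Q (R beats it: A:12>9 B:8>5 C:8>2)
P2 drop T (R beats it: A:12>8 B:8>5 C:8>4)
P1 drop B (A beats it: R:8>2 S:11>1)
P1→{A,C} P2→{R,S}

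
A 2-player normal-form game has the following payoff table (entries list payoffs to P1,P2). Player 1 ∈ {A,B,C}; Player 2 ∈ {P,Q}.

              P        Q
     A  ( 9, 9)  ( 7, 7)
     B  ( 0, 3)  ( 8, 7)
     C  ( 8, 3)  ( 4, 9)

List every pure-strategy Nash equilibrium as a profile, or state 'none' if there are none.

PSNE = {(A,P), (B,Q)}

(A,P): NE
(A,Q): not NE [P1→B gives 8>7; P2→P gives 9>7]
(B,P): not NE [P1→A gives 9>0; P2→Q gives 7>3]
(B,Q): NE
(C,P): not NE [P1→A gives 9>8; P2→Q gives 9>3]
(C,Q): not NE [P1→B gives 8>4]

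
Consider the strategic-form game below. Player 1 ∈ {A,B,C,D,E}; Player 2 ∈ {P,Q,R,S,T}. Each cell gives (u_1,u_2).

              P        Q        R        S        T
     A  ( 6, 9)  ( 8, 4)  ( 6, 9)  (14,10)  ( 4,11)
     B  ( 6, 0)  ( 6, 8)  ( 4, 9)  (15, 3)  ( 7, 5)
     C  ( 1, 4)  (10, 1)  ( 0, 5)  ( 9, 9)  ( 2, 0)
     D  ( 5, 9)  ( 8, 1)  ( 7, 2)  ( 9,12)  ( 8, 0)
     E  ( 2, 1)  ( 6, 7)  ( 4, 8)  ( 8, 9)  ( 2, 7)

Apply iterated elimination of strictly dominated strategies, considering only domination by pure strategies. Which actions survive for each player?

P1 drop E (A beats it: P:6>2 Q:8>6 R:6>4 S:14>8 T:4>2)
P2 drop P (S beats it: A:10>9 B:3>0 C:9>4 D:12>9)
P2 drop Q (R beats it: A:9>4 B:9>8 C:5>1 D:2>1)
P1 drop C (A beats it: R:6>0 S:14>9 T:4>2)
P1→{A,B,D} P2→{R,S,T}

IESDS → P1:{A,B,D} P2:{R,S,T}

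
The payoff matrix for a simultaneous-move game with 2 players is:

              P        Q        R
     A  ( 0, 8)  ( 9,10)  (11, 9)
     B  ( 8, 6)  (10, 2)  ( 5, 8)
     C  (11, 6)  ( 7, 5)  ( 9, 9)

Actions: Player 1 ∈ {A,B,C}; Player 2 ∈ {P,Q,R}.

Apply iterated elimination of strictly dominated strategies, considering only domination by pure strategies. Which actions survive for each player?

Survivors P1:{A,B} P2:{Q,R}

P2 drop P (R beats it: A:9>8 B:8>6 C:9>6)
P1 drop C (A beats it: Q:9>7 R:11>9)
P1→{A,B} P2→{Q,R}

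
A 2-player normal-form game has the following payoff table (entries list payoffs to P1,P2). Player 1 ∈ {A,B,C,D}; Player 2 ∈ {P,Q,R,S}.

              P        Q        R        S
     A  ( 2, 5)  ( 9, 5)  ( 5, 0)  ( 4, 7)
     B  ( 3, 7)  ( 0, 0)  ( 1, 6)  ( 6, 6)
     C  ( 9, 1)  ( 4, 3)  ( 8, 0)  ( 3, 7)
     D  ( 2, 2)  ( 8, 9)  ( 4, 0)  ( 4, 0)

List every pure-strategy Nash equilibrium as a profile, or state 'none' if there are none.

Equilibria: none

(A,P): not NE [P1→C gives 9>2; P2→S gives 7>5]
(A,Q): not NE [P2→S gives 7>5]
(A,R): not NE [P1→C gives 8>5; P2→S gives 7>0]
(A,S): not NE [P1→B gives 6>4]
(B,P): not NE [P1→C gives 9>3]
(B,Q): not NE [P1→A gives 9>0; P2→P gives 7>0]
(B,R): not NE [P1→C gives 8>1; P2→P gives 7>6]
(B,S): not NE [P2→P gives 7>6]
(C,P): not NE [P2→S gives 7>1]
(C,Q): not NE [P1→A gives 9>4; P2→S gives 7>3]
(C,R): not NE [P2→S gives 7>0]
(C,S): not NE [P1→B gives 6>3]
(D,P): not NE [P1→C gives 9>2; P2→Q gives 9>2]
(D,Q): not NE [P1→A gives 9>8]
(D,R): not NE [P1→C gives 8>4; P2→Q gives 9>0]
(D,S): not NE [P1→B gives 6>4; P2→Q gives 9>0]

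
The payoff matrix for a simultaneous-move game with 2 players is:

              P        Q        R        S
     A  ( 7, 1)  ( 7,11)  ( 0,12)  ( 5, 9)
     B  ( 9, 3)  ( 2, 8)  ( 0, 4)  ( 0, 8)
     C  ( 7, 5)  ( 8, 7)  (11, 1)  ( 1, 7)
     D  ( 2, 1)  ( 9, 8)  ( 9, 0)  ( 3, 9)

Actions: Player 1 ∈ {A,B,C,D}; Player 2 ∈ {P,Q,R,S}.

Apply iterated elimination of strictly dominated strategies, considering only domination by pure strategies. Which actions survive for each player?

P2 drop P (Q beats it: A:11>1 B:8>3 C:7>5 D:8>1)
P1 drop B (C beats it: Q:8>2 R:11>0 S:1>0)
P1→{A,C,D} P2→{Q,R,S}

IESDS → P1:{A,C,D} P2:{Q,R,S}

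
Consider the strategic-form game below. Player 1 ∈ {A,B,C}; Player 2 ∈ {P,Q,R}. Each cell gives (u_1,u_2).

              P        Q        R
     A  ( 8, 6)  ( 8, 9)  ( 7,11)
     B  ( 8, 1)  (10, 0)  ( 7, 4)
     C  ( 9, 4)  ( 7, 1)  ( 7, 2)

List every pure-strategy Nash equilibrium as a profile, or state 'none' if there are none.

(A,P): not NE [P1→C gives 9>8; P2→R gives 11>6]
(A,Q): not NE [P1→B gives 10>8; P2→R gives 11>9]
(A,R): NE
(B,P): not NE [P1→C gives 9>8; P2→R gives 4>1]
(B,Q): not NE [P2→R gives 4>0]
(B,R): NE
(C,P): NE
(C,Q): not NE [P1→B gives 10>7; P2→P gives 4>1]
(C,R): not NE [P2→P gives 4>2]

Nash profiles: (A,R), (B,R), (C,P)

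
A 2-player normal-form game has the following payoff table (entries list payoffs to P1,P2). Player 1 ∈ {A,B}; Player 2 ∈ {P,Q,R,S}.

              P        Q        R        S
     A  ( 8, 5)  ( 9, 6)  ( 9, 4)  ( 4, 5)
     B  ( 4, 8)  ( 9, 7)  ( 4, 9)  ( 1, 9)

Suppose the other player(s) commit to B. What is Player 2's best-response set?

u_2(P vs B) = 8
u_2(Q vs B) = 7
u_2(R vs B) = 9
u_2(S vs B) = 9
max payoff 9 at {R,S}

argmax u_2 = {R,S}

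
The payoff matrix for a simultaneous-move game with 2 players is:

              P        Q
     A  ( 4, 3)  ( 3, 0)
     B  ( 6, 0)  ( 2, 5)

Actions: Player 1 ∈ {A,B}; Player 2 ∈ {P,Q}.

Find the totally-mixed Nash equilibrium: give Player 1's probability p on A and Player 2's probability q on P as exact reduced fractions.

p=5/8, q=1/3

P1 indiff ⇒ q·4+(1-q)·3 = q·6+(1-q)·2 ⇒ q(-2) = (1-q)(-1) ⇒ q = 1/3
P2 indiff ⇒ p·3+(1-p)·0 = p·0+(1-p)·5 ⇒ p(3) = (1-p)(5) ⇒ p = 5/8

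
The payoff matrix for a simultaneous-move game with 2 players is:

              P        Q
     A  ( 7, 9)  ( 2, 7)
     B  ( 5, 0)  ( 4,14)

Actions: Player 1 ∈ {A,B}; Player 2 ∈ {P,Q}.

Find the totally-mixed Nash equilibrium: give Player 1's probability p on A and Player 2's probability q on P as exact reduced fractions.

P1 indiff ⇒ q·7+(1-q)·2 = q·5+(1-q)·4 ⇒ q(2) = (1-q)(2) ⇒ q = 1/2
P2 indiff ⇒ p·9+(1-p)·0 = p·7+(1-p)·14 ⇒ p(2) = (1-p)(14) ⇒ p = 7/8

(p,q) = (7/8, 1/2)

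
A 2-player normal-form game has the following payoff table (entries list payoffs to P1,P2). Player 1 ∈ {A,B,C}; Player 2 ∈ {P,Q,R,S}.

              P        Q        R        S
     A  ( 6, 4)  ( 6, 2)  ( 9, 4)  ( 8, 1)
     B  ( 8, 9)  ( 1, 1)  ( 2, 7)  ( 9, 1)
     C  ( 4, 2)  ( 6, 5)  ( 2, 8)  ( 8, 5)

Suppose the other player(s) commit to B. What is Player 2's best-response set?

argmax u_2 = {P}

u_2(P vs B) = 9
u_2(Q vs B) = 1
u_2(R vs B) = 7
u_2(S vs B) = 1
max payoff 9 at {P}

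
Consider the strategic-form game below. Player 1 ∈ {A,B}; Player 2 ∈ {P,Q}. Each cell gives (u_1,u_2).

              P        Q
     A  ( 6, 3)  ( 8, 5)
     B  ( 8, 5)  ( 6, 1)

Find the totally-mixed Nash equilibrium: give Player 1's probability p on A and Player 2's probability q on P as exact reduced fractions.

P1 indiff ⇒ q·6+(1-q)·8 = q·8+(1-q)·6 ⇒ q(-2) = (1-q)(-2) ⇒ q = 1/2
P2 indiff ⇒ p·3+(1-p)·5 = p·5+(1-p)·1 ⇒ p(-2) = (1-p)(-4) ⇒ p = 2/3

(p,q) = (2/3, 1/2)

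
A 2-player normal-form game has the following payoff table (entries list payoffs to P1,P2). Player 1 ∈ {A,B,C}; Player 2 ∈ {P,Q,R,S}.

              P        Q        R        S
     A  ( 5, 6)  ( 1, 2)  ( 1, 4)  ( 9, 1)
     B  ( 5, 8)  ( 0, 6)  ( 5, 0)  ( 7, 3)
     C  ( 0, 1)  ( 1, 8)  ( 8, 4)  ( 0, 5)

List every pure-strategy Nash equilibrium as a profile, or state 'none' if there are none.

(A,P): NE
(A,Q): not NE [P2→P gives 6>2]
(A,R): not NE [P1→C gives 8>1; P2→P gives 6>4]
(A,S): not NE [P2→P gives 6>1]
(B,P): NE
(B,Q): not NE [P1→C gives 1>0; P2→P gives 8>6]
(B,R): not NE [P1→C gives 8>5; P2→P gives 8>0]
(B,S): not NE [P1→A gives 9>7; P2→P gives 8>3]
(C,P): not NE [P1→B gives 5>0; P2→Q gives 8>1]
(C,Q): NE
(C,R): not NE [P2→Q gives 8>4]
(C,S): not NE [P1→A gives 9>0; P2→Q gives 8>5]

NE set: (A,P), (B,P), (C,Q)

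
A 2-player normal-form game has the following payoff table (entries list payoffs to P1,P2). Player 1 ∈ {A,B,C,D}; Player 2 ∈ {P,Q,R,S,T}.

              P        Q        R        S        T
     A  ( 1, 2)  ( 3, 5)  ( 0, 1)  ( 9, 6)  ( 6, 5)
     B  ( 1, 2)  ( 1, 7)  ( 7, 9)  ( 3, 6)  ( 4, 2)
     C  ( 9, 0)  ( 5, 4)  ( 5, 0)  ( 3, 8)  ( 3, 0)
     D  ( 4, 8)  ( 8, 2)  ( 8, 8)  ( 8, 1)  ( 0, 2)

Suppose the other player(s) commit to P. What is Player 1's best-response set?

u_1(A vs P) = 1
u_1(B vs P) = 1
u_1(C vs P) = 9
u_1(D vs P) = 4
max payoff 9 at {C}

BR_1 = {C}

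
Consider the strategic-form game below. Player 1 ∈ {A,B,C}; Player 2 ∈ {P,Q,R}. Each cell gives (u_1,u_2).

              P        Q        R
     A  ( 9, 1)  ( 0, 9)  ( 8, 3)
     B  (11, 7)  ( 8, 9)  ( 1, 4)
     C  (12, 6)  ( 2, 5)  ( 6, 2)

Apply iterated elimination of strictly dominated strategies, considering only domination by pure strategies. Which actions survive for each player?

P2 drop R (Q beats it: A:9>3 B:9>4 C:5>2)
P1 drop A (B beats it: P:11>9 Q:8>0)
P1→{B,C} P2→{P,Q}

IESDS → P1:{B,C} P2:{P,Q}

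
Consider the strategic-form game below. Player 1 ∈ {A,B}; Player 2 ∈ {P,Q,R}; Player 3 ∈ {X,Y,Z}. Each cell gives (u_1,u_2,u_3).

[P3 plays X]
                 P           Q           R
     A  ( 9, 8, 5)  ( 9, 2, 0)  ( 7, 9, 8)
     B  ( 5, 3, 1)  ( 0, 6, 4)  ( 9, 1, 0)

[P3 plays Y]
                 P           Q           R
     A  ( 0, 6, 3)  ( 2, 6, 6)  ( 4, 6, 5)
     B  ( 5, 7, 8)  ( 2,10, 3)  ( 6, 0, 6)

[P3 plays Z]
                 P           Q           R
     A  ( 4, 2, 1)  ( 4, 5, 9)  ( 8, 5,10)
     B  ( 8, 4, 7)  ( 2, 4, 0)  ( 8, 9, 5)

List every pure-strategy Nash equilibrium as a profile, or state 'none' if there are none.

PSNE = {(A,Q,Z), (A,R,Z)}

(A,P,X): not NE [P2→R gives 9>8]
(A,P,Y): not NE [P1→B gives 5>0; P3→X gives 5>3]
(A,P,Z): not NE [P1→B gives 8>4; P2→R gives 5>2; P3→X gives 5>1]
(A,Q,X): not NE [P2→R gives 9>2; P3→Z gives 9>0]
(A,Q,Y): not NE [P3→Z gives 9>6]
(A,Q,Z): NE
(A,R,X): not NE [P1→B gives 9>7; P3→Z gives 10>8]
(A,R,Y): not NE [P1→B gives 6>4; P3→Z gives 10>5]
(A,R,Z): NE
(B,P,X): not NE [P1→A gives 9>5; P2→Q gives 6>3; P3→Y gives 8>1]
(B,P,Y): not NE [P2→Q gives 10>7]
(B,P,Z): not NE [P2→R gives 9>4; P3→Y gives 8>7]
(B,Q,X): not NE [P1→A gives 9>0]
(B,Q,Y): not NE [P3→X gives 4>3]
(B,Q,Z): not NE [P1→A gives 4>2; P2→R gives 9>4; P3→X gives 4>0]
(B,R,X): not NE [P2→Q gives 6>1; P3→Y gives 6>0]
(B,R,Y): not NE [P2→Q gives 10>0]
(B,R,Z): not NE [P3→Y gives 6>5]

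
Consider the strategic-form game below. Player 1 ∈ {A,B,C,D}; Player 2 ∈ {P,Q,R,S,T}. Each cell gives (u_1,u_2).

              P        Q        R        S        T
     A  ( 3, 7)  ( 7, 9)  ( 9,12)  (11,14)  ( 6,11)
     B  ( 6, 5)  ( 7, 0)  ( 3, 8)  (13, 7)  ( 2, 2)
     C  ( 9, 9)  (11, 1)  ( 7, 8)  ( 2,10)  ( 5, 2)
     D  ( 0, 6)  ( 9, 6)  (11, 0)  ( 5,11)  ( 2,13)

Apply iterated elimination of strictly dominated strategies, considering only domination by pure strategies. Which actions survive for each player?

IESDS → P1:{A,B,D} P2:{R,S,T}

P2 drop P (S beats it: A:14>7 B:7>5 C:10>9 D:11>6)
P2 drop Q (S beats it: A:14>9 B:7>0 C:10>1 D:11>6)
P1 drop C (A beats it: R:9>7 S:11>2 T:6>5)
P1→{A,B,D} P2→{R,S,T}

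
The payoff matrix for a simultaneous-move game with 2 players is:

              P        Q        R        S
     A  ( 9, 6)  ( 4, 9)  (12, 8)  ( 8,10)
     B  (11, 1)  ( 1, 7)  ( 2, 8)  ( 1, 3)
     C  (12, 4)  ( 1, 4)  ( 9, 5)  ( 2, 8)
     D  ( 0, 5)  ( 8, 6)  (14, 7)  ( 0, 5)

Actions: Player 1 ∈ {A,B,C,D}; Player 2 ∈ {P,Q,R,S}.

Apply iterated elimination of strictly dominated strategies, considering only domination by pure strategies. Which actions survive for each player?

P2 drop P (R beats it: A:8>6 B:8>1 C:5>4 D:7>5)
P1 drop B (A beats it: Q:4>1 R:12>2 S:8>1)
P1 drop C (A beats it: Q:4>1 R:12>9 S:8>2)
P1→{A,D} P2→{Q,R,S}

Remaining: P1:{A,D} P2:{Q,R,S}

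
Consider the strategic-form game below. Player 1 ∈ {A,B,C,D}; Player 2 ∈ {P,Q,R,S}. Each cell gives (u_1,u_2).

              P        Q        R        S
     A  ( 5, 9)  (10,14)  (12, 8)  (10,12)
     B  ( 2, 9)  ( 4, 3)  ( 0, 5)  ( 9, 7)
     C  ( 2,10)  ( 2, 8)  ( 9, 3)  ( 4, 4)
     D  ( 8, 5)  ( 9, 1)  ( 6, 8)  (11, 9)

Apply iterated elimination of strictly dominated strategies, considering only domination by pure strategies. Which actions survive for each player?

Remaining: P1:{A,D} P2:{Q,S}

P1 drop B (A beats it: P:5>2 Q:10>4 R:12>0 S:10>9)
P1 drop C (A beats it: P:5>2 Q:10>2 R:12>9 S:10>4)
P2 drop P (S beats it: A:12>9 D:9>5)
P2 drop R (S beats it: A:12>8 D:9>8)
P1→{A,D} P2→{Q,S}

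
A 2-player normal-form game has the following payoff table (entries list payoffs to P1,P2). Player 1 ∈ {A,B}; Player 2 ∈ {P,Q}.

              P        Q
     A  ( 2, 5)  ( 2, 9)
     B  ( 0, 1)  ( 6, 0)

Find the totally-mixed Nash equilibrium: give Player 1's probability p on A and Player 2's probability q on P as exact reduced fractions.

(p,q) = (1/5, 2/3)

P1 indiff ⇒ q·2+(1-q)·2 = q·0+(1-q)·6 ⇒ q(2) = (1-q)(4) ⇒ q = 2/3
P2 indiff ⇒ p·5+(1-p)·1 = p·9+(1-p)·0 ⇒ p(-4) = (1-p)(-1) ⇒ p = 1/5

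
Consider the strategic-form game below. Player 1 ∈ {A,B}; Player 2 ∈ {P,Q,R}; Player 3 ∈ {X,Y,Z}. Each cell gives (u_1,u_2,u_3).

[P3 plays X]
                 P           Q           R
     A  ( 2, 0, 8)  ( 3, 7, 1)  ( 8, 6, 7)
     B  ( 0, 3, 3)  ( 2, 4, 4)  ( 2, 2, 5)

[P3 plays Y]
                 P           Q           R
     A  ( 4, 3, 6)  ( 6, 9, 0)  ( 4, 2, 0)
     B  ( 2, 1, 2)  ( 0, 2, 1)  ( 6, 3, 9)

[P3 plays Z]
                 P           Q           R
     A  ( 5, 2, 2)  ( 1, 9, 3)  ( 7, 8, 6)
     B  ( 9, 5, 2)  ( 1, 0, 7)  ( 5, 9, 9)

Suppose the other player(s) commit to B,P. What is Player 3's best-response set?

u_3(X vs B,P) = 3
u_3(Y vs B,P) = 2
u_3(Z vs B,P) = 2
max payoff 3 at {X}

P3 best: {X}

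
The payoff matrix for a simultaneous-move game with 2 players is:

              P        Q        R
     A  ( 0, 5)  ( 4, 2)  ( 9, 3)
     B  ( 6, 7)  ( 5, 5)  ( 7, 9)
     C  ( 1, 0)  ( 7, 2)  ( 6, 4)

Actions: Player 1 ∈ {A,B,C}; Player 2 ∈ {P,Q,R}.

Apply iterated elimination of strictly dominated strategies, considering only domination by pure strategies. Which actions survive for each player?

Survivors P1:{A,B} P2:{P,R}

P2 drop Q (R beats it: A:3>2 B:9>5 C:4>2)
P1 drop C (B beats it: P:6>1 R:7>6)
P1→{A,B} P2→{P,R}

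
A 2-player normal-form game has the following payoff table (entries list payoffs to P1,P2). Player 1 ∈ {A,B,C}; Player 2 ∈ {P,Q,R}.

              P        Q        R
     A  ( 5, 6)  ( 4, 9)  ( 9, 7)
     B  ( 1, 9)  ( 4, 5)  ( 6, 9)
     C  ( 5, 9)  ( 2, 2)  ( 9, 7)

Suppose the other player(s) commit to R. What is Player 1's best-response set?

u_1(A vs R) = 9
u_1(B vs R) = 6
u_1(C vs R) = 9
max payoff 9 at {A,C}

argmax u_1 = {A,C}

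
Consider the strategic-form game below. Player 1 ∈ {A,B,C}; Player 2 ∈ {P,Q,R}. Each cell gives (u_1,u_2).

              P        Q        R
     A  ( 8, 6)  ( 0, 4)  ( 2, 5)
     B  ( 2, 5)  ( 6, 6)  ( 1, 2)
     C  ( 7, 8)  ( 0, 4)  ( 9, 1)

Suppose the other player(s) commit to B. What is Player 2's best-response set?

argmax u_2 = {Q}

u_2(P vs B) = 5
u_2(Q vs B) = 6
u_2(R vs B) = 2
max payoff 6 at {Q}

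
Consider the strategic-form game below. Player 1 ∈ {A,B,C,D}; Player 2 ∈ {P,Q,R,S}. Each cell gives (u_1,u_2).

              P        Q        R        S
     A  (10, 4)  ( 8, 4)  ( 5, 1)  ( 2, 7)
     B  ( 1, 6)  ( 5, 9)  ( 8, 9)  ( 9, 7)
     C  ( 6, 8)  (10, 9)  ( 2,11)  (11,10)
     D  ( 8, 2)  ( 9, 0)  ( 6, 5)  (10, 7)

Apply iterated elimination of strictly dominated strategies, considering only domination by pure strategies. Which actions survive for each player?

P2 drop P (S beats it: A:7>4 B:7>6 C:10>8 D:7>2)
P1 drop A (D beats it: Q:9>8 R:6>5 S:10>2)
P1→{B,C,D} P2→{Q,R,S}

Survivors P1:{B,C,D} P2:{Q,R,S}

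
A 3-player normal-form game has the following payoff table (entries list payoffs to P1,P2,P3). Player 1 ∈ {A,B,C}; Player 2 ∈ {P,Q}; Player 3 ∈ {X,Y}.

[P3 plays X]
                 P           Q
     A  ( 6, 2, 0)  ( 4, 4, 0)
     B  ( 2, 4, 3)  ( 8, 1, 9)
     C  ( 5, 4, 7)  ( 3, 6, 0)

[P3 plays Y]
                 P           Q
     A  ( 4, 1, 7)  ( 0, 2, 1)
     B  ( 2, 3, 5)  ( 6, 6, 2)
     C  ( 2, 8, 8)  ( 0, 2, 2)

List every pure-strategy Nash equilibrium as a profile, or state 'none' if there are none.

(A,P,X): not NE [P2→Q gives 4>2; P3→Y gives 7>0]
(A,P,Y): not NE [P2→Q gives 2>1]
(A,Q,X): not NE [P1→B gives 8>4; P3→Y gives 1>0]
(A,Q,Y): not NE [P1→B gives 6>0]
(B,P,X): not NE [P1→A gives 6>2; P3→Y gives 5>3]
(B,P,Y): not NE [P1→A gives 4>2; P2→Q gives 6>3]
(B,Q,X): not NE [P2→P gives 4>1]
(B,Q,Y): not NE [P3→X gives 9>2]
(C,P,X): not NE [P1→A gives 6>5; P2→Q gives 6>4; P3→Y gives 8>7]
(C,P,Y): not NE [P1→A gives 4>2]
(C,Q,X): not NE [P1→B gives 8>3; P3→Y gives 2>0]
(C,Q,Y): not NE [P1→B gives 6>0; P2→P gives 8>2]

No pure NE.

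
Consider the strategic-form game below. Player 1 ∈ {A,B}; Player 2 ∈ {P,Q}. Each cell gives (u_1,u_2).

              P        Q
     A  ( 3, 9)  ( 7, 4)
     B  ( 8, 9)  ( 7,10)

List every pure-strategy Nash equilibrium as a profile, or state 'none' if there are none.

(A,P): not NE [P1→B gives 8>3]
(A,Q): not NE [P2→P gives 9>4]
(B,P): not NE [P2→Q gives 10>9]
(B,Q): NE

PSNE = {(B,Q)}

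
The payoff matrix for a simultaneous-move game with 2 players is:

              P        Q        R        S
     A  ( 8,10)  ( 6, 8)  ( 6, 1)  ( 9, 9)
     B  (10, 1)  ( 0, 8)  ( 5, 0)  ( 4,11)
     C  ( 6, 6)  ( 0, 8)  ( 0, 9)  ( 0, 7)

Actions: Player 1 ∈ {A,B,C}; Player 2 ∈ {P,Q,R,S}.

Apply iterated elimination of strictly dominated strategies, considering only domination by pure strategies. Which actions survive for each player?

Remaining: P1:{A,B} P2:{P,S}

P1 drop C (A beats it: P:8>6 Q:6>0 R:6>0 S:9>0)
P2 drop Q (S beats it: A:9>8 B:11>8)
P2 drop R (P beats it: A:10>1 B:1>0)
P1→{A,B} P2→{P,S}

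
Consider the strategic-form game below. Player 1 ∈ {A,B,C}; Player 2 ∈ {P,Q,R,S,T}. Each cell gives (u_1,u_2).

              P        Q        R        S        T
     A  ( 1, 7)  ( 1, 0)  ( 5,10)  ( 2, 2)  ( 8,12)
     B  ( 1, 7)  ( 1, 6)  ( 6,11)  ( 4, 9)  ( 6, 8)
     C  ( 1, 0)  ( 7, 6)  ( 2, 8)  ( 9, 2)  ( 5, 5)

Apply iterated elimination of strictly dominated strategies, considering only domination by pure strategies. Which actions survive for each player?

P2 drop P (R beats it: A:10>7 B:11>7 C:8>0)
P2 drop Q (R beats it: A:10>0 B:11>6 C:8>6)
P2 drop S (R beats it: A:10>2 B:11>9 C:8>2)
P1 drop C (A beats it: R:5>2 T:8>5)
P1→{A,B} P2→{R,T}

IESDS → P1:{A,B} P2:{R,T}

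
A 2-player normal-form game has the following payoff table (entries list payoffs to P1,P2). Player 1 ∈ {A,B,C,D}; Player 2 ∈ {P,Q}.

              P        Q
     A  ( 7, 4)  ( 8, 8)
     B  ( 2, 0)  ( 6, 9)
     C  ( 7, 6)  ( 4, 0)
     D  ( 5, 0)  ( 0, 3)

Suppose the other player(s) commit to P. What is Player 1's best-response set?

BR_1 = {A,C}

u_1(A vs P) = 7
u_1(B vs P) = 2
u_1(C vs P) = 7
u_1(D vs P) = 5
max payoff 7 at {A,C}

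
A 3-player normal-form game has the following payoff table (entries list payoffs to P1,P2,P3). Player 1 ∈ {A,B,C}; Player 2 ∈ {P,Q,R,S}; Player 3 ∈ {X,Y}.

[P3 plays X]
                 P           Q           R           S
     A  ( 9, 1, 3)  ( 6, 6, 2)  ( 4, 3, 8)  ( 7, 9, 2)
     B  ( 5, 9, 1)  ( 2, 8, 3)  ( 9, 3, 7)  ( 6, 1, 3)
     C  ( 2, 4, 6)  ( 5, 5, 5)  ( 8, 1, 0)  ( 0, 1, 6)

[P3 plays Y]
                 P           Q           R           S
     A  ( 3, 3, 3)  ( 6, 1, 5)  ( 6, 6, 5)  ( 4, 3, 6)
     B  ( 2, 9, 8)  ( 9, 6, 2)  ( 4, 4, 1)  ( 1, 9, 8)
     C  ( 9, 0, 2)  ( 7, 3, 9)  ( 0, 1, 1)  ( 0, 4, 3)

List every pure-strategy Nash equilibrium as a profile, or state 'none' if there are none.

(A,P,X): not NE [P2→S gives 9>1]
(A,P,Y): not NE [P1→C gives 9>3; P2→R gives 6>3]
(A,Q,X): not NE [P2→S gives 9>6; P3→Y gives 5>2]
(A,Q,Y): not NE [P1→B gives 9>6; P2→R gives 6>1]
(A,R,X): not NE [P1→B gives 9>4; P2→S gives 9>3]
(A,R,Y): not NE [P3→X gives 8>5]
(A,S,X): not NE [P3→Y gives 6>2]
(A,S,Y): not NE [P2→R gives 6>3]
(B,P,X): not NE [P1→A gives 9>5; P3→Y gives 8>1]
(B,P,Y): not NE [P1→C gives 9>2]
(B,Q,X): not NE [P1→A gives 6>2; P2→P gives 9>8]
(B,Q,Y): not NE [P2→S gives 9>6; P3→X gives 3>2]
(B,R,X): not NE [P2→P gives 9>3]
(B,R,Y): not NE [P1→A gives 6>4; P2→S gives 9>4; P3→X gives 7>1]
(B,S,X): not NE [P1→A gives 7>6; P2→P gives 9>1; P3→Y gives 8>3]
(B,S,Y): not NE [P1→A gives 4>1]
(C,P,X): not NE [P1→A gives 9>2; P2→Q gives 5>4]
(C,P,Y): not NE [P2→S gives 4>0; P3→X gives 6>2]
(C,Q,X): not NE [P1→A gives 6>5; P3→Y gives 9>5]
(C,Q,Y): not NE [P1→B gives 9>7; P2→S gives 4>3]
(C,R,X): not NE [P1→B gives 9>8; P2→Q gives 5>1; P3→Y gives 1>0]
(C,R,Y): not NE [P1→A gives 6>0; P2→S gives 4>1]
(C,S,X): not NE [P1→A gives 7>0; P2→Q gives 5>1]
(C,S,Y): not NE [P1→A gives 4>0; P3→X gives 6>3]

PSNE: ∅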